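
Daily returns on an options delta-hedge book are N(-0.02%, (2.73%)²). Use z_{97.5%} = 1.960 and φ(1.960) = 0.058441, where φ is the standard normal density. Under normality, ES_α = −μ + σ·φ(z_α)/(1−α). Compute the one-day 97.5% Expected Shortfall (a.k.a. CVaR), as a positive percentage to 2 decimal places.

6.40%

Tail multiplier: φ(z)/(1−α) = 0.058441 / 0.025 = 2.338.
ES = −(-0.02%) + 2.73% × 2.338 = 6.403%.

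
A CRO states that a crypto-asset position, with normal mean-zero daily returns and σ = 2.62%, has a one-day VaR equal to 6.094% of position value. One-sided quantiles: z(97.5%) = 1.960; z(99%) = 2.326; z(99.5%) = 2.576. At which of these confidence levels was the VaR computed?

Implied z = VaR/σ = 6.094 / 2.62 = 2.326.
This matches z(99%) = 2.326.

99%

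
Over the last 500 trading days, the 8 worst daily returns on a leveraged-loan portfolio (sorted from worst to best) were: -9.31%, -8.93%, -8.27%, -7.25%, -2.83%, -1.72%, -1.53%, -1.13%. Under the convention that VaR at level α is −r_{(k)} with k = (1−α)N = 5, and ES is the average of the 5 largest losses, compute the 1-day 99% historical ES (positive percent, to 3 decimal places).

The 5 worst returns sum to -36.59%.
ES = −(-36.59%) / 5 = 7.318%.

7.318%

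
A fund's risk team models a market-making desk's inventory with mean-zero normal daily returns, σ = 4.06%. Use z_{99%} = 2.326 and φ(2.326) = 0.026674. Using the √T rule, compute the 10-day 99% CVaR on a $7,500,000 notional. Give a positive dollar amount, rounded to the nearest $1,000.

$2,568,000

σ_{10d} = 4.06% × √10 = 12.839%.
ES multiplier = φ(z)/(1−α) = 0.026674/0.01 = 2.667.
ES = 12.839% × 2.667 = 34.242%; on $7,500,000: $2,568,150.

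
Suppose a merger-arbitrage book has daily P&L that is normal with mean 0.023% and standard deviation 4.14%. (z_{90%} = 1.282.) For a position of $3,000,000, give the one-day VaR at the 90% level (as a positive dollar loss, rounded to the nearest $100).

VaR = −μ + z·σ = −(0.023%) + 1.282 × 4.14% = 5.284%.
On $3,000,000: 0.05284 × $3,000,000 = $158,520.

$158,500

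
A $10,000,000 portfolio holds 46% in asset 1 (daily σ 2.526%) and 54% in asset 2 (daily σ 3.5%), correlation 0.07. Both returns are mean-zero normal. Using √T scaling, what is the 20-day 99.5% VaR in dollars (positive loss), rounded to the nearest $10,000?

σ_p = √(0.46²·2.526² + 0.54²·3.5² + 2·0.07·0.46·0.54·2.526·3.5) = 2.287%.
σ_{20d} = 2.287% × √20 = 10.228%.
z(99.5%) = 2.576.
VaR = 2.576 × 10.228% = 26.347%; on $10,000,000 that is $2,634,700.

$2,630,000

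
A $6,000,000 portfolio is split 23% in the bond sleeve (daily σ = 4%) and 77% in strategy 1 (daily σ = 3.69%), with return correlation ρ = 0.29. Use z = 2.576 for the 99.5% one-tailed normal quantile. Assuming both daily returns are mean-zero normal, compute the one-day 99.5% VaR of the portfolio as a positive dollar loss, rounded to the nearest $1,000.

σ_p² = 0.23²·4² + 0.77²·3.69² + 2·0.29·0.23·0.77·4·3.69 = 10.4355 (%²).
σ_p = √10.4355 = 3.230%.
VaR = 2.576 × 3.230% = 8.320%; on $6,000,000 that is $499,200.

$499,000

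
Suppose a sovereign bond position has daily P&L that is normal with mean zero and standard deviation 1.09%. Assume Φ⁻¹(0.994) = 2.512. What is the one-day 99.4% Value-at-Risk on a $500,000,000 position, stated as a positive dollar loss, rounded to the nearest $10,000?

$13,690,000

VaR = z·σ = 2.512 × 1.09% = 2.738%.
On $500,000,000: 0.02738 × $500,000,000 = $13,690,000.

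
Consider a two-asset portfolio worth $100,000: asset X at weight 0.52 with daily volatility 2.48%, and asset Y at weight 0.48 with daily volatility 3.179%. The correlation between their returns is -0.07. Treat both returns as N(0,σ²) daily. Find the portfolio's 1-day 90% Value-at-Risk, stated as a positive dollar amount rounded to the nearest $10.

σ_p² = 0.52²·2.48² + 0.48²·3.179² + 2·-0.07·0.52·0.48·2.48·3.179 = 3.7160 (%²).
σ_p = √3.7160 = 1.928%.
At 90%, z = 1.282.
VaR = 1.282 × 1.928% = 2.472%; on $100,000 that is $2,472.

$2,470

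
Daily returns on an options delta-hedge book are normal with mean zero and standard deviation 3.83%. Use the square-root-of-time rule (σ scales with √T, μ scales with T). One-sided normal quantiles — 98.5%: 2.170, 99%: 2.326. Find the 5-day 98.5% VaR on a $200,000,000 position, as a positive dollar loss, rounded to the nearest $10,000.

σ_{5d} = 3.83% × √5 = 8.564%.
VaR = 2.170 × 8.564% = 18.584%.
On $200,000,000: 0.18584 × $200,000,000 = $37,168,000.

$37,170,000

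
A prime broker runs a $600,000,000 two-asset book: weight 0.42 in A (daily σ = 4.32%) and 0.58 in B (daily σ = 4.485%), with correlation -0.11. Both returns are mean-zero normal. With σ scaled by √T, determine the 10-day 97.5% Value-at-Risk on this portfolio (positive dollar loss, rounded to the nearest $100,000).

$111,700,000

σ_p = √(0.42²·4.32² + 0.58²·4.485² + 2·-0.11·0.42·0.58·4.32·4.485) = 3.003%.
σ_{10d} = 3.003% × √10 = 9.496%.
z(97.5%) = 1.960.
VaR = 1.960 × 9.496% = 18.612%; on $600,000,000 that is $111,672,000.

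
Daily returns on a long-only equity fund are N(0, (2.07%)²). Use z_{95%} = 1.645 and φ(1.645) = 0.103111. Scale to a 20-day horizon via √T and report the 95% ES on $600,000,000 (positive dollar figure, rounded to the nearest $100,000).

$114,500,000

σ_{20d} = 2.07% × √20 = 9.257%.
ES multiplier = φ(z)/(1−α) = 0.103111/0.05 = 2.062.
ES = 9.257% × 2.062 = 19.088%; on $600,000,000: $114,528,000.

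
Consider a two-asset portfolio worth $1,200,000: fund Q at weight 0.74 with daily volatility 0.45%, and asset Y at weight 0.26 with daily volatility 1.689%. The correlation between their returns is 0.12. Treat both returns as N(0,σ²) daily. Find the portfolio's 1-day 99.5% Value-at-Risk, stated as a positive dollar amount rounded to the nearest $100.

$18,000

σ_p² = 0.74²·0.45² + 0.26²·1.689² + 2·0.12·0.74·0.26·0.45·1.689 = 0.3388 (%²).
σ_p = √0.3388 = 0.582%.
At 99.5%, z = 2.576.
VaR = 2.576 × 0.582% = 1.499%; on $1,200,000 that is $17,988.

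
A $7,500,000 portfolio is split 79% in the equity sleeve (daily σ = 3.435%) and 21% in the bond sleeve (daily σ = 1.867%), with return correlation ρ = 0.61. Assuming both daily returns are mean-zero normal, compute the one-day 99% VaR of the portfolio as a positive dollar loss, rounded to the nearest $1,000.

σ_p² = 0.79²·3.435² + 0.21²·1.867² + 2·0.61·0.79·0.21·3.435·1.867 = 8.8156 (%²).
σ_p = √8.8156 = 2.969%.
At 99%, z = 2.326.
VaR = 2.326 × 2.969% = 6.906%; on $7,500,000 that is $517,950.

$518,000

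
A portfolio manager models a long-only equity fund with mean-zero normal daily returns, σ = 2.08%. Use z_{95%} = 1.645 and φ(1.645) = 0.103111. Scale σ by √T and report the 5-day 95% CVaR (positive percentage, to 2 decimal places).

9.59%

σ_{5d} = 2.08% × √5 = 4.651%.
ES multiplier = φ(z)/(1−α) = 0.103111/0.05 = 2.062.
ES = 4.651% × 2.062 = 9.590%.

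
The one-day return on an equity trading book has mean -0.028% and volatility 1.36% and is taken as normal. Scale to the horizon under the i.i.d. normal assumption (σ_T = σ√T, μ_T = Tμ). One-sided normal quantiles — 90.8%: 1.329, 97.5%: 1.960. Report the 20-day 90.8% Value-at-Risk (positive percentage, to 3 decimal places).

σ_{20d} = 1.36% × √20 = 6.082%; μ_{20d} = 20 × -0.028% = -0.560%.
VaR = −(-0.560%) + 1.329 × 6.082% = 8.643%.

8.643%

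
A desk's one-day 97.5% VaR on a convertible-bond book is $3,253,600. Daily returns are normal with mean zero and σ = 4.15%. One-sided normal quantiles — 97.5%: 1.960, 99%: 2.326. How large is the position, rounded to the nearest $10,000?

VaR as a fraction of value: z·σ = 1.960 × 4.15% = 8.134%.
Position = $3,253,600 / 0.08134 = $40,000,000.

$40,000,000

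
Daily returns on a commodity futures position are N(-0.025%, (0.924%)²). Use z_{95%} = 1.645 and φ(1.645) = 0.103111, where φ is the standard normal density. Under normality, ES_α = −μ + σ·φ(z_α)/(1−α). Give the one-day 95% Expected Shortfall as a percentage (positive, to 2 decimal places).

Tail multiplier: φ(z)/(1−α) = 0.103111 / 0.05 = 2.062.
ES = −(-0.025%) + 0.924% × 2.062 = 1.930%.

1.93%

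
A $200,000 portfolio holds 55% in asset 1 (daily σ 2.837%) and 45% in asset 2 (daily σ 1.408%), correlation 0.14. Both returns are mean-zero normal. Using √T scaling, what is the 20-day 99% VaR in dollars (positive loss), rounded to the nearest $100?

$36,700

σ_p = √(0.55²·2.837² + 0.45²·1.408² + 2·0.14·0.55·0.45·2.837·1.408) = 1.764%.
σ_{20d} = 1.764% × √20 = 7.889%.
z(99%) = 2.326.
VaR = 2.326 × 7.889% = 18.350%; on $200,000 that is $36,700.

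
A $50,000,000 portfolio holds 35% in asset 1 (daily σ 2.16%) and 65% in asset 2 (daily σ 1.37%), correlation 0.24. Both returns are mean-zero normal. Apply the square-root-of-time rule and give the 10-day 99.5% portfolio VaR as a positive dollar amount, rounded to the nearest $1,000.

$5,291,000

σ_p = √(0.35²·2.16² + 0.65²·1.37² + 2·0.24·0.35·0.65·2.16·1.37) = 1.299%.
σ_{10d} = 1.299% × √10 = 4.108%.
z(99.5%) = 2.576.
VaR = 2.576 × 4.108% = 10.582%; on $50,000,000 that is $5,291,000.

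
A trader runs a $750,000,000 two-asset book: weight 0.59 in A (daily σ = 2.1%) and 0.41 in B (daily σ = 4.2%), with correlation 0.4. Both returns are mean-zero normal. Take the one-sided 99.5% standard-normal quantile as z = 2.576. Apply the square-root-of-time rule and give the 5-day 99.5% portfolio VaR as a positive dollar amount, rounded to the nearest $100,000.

$107,600,000

σ_p = √(0.59²·2.1² + 0.41²·4.2² + 2·0.4·0.59·0.41·2.1·4.2) = 2.491%.
σ_{5d} = 2.491% × √5 = 5.570%.
VaR = 2.576 × 5.570% = 14.348%; on $750,000,000 that is $107,610,000.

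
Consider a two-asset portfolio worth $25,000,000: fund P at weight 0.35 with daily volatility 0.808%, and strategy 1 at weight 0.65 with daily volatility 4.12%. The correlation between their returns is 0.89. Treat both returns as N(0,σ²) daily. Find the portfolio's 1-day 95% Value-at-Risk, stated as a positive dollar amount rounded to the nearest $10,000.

$1,210,000

σ_p² = 0.35²·0.808² + 0.65²·4.12² + 2·0.89·0.35·0.65·0.808·4.12 = 8.5997 (%²).
σ_p = √8.5997 = 2.933%.
At 95%, z = 1.645.
VaR = 1.645 × 2.933% = 4.825%; on $25,000,000 that is $1,206,250.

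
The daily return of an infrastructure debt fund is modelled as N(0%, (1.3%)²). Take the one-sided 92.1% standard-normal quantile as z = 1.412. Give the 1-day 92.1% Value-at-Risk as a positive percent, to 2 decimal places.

1.84%

VaR = z·σ = 1.412 × 1.3% = 1.836%.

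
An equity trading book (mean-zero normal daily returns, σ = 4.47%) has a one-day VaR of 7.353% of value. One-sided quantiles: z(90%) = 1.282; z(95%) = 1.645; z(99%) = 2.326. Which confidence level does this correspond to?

Implied z = VaR/σ = 7.353 / 4.47 = 1.645.
This matches z(95%) = 1.645.

95%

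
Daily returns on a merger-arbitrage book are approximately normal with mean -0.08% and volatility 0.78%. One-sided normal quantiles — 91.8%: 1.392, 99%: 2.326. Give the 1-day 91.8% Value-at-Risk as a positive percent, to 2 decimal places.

VaR = −μ + z·σ = −(-0.08%) + 1.392 × 0.78% = 1.166%.

1.17%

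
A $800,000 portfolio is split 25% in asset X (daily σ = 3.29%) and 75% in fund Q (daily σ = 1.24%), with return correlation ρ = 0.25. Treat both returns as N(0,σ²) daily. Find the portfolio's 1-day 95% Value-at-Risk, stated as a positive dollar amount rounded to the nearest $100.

$18,300

σ_p² = 0.25²·3.29² + 0.75²·1.24² + 2·0.25·0.25·0.75·3.29·1.24 = 1.9239 (%²).
σ_p = √1.9239 = 1.387%.
At 95%, z = 1.645.
VaR = 1.645 × 1.387% = 2.282%; on $800,000 that is $18,256.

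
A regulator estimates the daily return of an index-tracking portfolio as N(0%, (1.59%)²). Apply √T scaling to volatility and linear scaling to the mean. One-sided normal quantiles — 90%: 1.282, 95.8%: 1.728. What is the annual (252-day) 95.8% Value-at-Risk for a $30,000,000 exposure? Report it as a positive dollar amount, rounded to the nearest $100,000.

$13,100,000

σ_{252d} = 1.59% × √252 = 25.240%.
VaR = 1.728 × 25.240% = 43.615%.
On $30,000,000: 0.43615 × $30,000,000 = $13,084,500.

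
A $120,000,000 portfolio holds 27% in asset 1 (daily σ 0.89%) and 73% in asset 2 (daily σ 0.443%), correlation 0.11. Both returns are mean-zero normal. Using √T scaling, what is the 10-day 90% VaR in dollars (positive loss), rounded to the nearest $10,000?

$2,060,000

σ_p = √(0.27²·0.89² + 0.73²·0.443² + 2·0.11·0.27·0.73·0.89·0.443) = 0.424%.
σ_{10d} = 0.424% × √10 = 1.341%.
z(90%) = 1.282.
VaR = 1.282 × 1.341% = 1.719%; on $120,000,000 that is $2,062,800.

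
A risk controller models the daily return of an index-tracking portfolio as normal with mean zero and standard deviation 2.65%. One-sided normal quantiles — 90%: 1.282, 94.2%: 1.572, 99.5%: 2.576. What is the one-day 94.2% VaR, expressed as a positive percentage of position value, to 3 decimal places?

VaR = z·σ = 1.572 × 2.65% = 4.166%.

4.166%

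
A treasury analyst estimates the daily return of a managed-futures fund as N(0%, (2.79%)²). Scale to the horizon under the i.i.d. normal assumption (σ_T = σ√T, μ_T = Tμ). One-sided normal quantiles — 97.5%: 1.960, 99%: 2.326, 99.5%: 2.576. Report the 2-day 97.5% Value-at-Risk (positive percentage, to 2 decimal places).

σ_{2d} = 2.79% × √2 = 3.946%.
VaR = 1.960 × 3.946% = 7.734%.

7.73%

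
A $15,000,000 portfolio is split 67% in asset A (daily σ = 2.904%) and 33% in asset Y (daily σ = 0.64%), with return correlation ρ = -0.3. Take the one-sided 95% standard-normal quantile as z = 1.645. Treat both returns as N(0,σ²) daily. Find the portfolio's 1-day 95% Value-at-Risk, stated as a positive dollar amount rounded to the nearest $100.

σ_p² = 0.67²·2.904² + 0.33²·0.64² + 2·-0.3·0.67·0.33·2.904·0.64 = 3.5837 (%²).
σ_p = √3.5837 = 1.893%.
VaR = 1.645 × 1.893% = 3.114%; on $15,000,000 that is $467,100.

$467,100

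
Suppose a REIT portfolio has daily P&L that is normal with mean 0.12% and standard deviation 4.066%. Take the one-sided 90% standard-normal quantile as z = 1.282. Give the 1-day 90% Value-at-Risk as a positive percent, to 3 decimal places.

VaR = −μ + z·σ = −(0.12%) + 1.282 × 4.066% = 5.093%.

5.093%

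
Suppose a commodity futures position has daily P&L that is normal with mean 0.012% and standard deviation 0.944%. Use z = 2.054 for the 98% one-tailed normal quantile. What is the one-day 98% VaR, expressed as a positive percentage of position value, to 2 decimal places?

1.93%

VaR = −μ + z·σ = −(0.012%) + 2.054 × 0.944% = 1.927%.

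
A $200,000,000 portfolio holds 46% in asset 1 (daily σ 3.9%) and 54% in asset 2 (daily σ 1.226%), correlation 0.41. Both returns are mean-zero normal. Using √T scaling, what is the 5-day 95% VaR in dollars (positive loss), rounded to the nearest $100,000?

$15,800,000

σ_p = √(0.46²·3.9² + 0.54²·1.226² + 2·0.41·0.46·0.54·3.9·1.226) = 2.152%.
σ_{5d} = 2.152% × √5 = 4.812%.
z(95%) = 1.645.
VaR = 1.645 × 4.812% = 7.916%; on $200,000,000 that is $15,832,000.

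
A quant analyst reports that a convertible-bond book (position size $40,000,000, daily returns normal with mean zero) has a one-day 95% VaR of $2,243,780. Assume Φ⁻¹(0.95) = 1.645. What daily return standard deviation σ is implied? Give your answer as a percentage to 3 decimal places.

3.410%

VaR as a fraction: $2,243,780 / $40,000,000 = 5.609%.
σ = VaR / z = 5.609% / 1.645 = 3.410%.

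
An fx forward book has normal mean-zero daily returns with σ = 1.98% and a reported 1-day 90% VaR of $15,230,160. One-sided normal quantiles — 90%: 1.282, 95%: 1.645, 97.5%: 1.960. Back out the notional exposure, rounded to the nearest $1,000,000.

$600,000,000

VaR as a fraction of value: z·σ = 1.282 × 1.98% = 2.53836%.
Position = $15,230,160 / 0.0253836 = $600,000,000.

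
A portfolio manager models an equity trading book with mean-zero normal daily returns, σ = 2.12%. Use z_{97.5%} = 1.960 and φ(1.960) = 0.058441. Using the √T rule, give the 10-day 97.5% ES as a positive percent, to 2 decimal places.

σ_{10d} = 2.12% × √10 = 6.704%.
ES multiplier = φ(z)/(1−α) = 0.058441/0.025 = 2.338.
ES = 6.704% × 2.338 = 15.674%.

15.67%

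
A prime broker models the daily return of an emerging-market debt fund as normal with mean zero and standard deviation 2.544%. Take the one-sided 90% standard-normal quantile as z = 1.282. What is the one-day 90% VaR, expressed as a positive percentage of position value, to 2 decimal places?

VaR = z·σ = 1.282 × 2.544% = 3.261%.

3.26%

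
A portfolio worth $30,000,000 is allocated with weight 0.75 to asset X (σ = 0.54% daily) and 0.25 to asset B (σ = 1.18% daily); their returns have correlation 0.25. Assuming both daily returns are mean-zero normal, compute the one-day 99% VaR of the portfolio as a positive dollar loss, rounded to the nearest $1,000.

$389,000

σ_p² = 0.75²·0.54² + 0.25²·1.18² + 2·0.25·0.75·0.25·0.54·1.18 = 0.3108 (%²).
σ_p = √0.3108 = 0.557%.
At 99%, z = 2.326.
VaR = 2.326 × 0.557% = 1.296%; on $30,000,000 that is $388,800.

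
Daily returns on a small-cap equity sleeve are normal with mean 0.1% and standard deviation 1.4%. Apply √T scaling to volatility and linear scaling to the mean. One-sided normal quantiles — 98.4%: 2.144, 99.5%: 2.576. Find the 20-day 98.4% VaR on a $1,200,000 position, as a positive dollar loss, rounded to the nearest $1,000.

$137,000

σ_{20d} = 1.4% × √20 = 6.261%; μ_{20d} = 20 × 0.1% = 2.000%.
VaR = −(2.000%) + 2.144 × 6.261% = 11.424%.
On $1,200,000: 0.11424 × $1,200,000 = $137,088.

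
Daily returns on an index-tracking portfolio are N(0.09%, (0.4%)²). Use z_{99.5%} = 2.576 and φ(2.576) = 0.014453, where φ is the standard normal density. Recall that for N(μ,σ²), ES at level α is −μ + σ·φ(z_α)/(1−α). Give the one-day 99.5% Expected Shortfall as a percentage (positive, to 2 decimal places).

Tail multiplier: φ(z)/(1−α) = 0.014453 / 0.005 = 2.891.
ES = −(0.09%) + 0.4% × 2.891 = 1.066%.

1.07%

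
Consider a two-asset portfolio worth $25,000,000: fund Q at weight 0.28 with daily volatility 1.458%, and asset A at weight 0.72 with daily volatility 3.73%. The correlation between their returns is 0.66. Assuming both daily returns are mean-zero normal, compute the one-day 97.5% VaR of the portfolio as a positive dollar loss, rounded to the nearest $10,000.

σ_p² = 0.28²·1.458² + 0.72²·3.73² + 2·0.66·0.28·0.72·1.458·3.73 = 8.8263 (%²).
σ_p = √8.8263 = 2.971%.
At 97.5%, z = 1.960.
VaR = 1.960 × 2.971% = 5.823%; on $25,000,000 that is $1,455,750.

$1,460,000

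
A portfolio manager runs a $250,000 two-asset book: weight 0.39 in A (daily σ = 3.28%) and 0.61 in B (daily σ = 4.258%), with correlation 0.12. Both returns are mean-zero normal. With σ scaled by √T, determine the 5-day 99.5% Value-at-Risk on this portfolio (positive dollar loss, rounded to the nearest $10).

σ_p = √(0.39²·3.28² + 0.61²·4.258² + 2·0.12·0.39·0.61·3.28·4.258) = 3.030%.
σ_{5d} = 3.030% × √5 = 6.775%.
z(99.5%) = 2.576.
VaR = 2.576 × 6.775% = 17.452%; on $250,000 that is $43,630.

$43,630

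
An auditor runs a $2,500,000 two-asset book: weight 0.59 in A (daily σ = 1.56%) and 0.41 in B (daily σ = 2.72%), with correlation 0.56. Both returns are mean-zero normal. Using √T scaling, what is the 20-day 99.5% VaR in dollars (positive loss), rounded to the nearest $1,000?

σ_p = √(0.59²·1.56² + 0.41²·2.72² + 2·0.56·0.59·0.41·1.56·2.72) = 1.800%.
σ_{20d} = 1.800% × √20 = 8.050%.
z(99.5%) = 2.576.
VaR = 2.576 × 8.050% = 20.737%; on $2,500,000 that is $518,425.

$518,000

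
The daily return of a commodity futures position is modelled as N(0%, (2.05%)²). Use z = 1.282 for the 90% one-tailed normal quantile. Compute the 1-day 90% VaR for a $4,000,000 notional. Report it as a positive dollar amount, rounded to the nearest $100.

$105,100

VaR = z·σ = 1.282 × 2.05% = 2.628%.
On $4,000,000: 0.02628 × $4,000,000 = $105,120.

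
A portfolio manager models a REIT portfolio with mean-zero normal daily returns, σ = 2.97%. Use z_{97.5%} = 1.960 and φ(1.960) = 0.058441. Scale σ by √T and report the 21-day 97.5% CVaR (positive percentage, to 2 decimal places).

31.82%

σ_{21d} = 2.97% × √21 = 13.610%.
ES multiplier = φ(z)/(1−α) = 0.058441/0.025 = 2.338.
ES = 13.610% × 2.338 = 31.820%.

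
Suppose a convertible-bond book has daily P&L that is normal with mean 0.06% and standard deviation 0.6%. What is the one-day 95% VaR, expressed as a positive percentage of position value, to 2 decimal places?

At 95% one-sided, z = 1.645.
VaR = −μ + z·σ = −(0.06%) + 1.645 × 0.6% = 0.927%.

0.93%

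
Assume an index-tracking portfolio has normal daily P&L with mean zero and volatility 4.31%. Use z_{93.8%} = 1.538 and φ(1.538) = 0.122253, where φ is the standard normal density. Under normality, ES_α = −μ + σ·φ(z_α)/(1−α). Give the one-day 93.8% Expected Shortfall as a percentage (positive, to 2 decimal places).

8.50%

Tail multiplier: φ(z)/(1−α) = 0.122253 / 0.062 = 1.972.
ES = 4.31% × 1.972 = 8.499%.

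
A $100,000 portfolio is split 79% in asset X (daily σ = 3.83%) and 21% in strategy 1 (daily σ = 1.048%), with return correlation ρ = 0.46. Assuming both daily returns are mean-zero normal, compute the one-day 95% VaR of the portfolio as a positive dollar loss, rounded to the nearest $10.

σ_p² = 0.79²·3.83² + 0.21²·1.048² + 2·0.46·0.79·0.21·3.83·1.048 = 9.8159 (%²).
σ_p = √9.8159 = 3.133%.
At 95%, z = 1.645.
VaR = 1.645 × 3.133% = 5.154%; on $100,000 that is $5,154.

$5,150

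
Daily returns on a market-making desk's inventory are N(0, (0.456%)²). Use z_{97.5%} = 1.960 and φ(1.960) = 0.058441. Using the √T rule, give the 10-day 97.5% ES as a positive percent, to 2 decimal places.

σ_{10d} = 0.456% × √10 = 1.442%.
ES multiplier = φ(z)/(1−α) = 0.058441/0.025 = 2.338.
ES = 1.442% × 2.338 = 3.371%.

3.37%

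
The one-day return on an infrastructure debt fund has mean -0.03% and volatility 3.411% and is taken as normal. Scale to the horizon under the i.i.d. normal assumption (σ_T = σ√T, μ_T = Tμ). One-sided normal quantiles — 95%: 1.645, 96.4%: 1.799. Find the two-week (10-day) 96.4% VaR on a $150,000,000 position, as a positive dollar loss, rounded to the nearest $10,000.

$29,560,000

σ_{10d} = 3.411% × √10 = 10.787%; μ_{10d} = 10 × -0.03% = -0.300%.
VaR = −(-0.300%) + 1.799 × 10.787% = 19.706%.
On $150,000,000: 0.19706 × $150,000,000 = $29,559,000.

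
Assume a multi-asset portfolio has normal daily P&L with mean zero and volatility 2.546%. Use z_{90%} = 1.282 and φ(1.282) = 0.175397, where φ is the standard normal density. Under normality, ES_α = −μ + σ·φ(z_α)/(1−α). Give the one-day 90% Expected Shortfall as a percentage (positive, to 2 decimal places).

4.47%

Tail multiplier: φ(z)/(1−α) = 0.175397 / 0.1 = 1.754.
ES = 2.546% × 1.754 = 4.466%.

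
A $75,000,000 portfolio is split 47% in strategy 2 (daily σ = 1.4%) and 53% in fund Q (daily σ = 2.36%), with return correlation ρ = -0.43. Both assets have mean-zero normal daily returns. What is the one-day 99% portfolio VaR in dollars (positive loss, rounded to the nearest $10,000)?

$1,980,000

σ_p² = 0.47²·1.4² + 0.53²·2.36² + 2·-0.43·0.47·0.53·1.4·2.36 = 1.2897 (%²).
σ_p = √1.2897 = 1.136%.
At 99%, z = 2.326.
VaR = 2.326 × 1.136% = 2.642%; on $75,000,000 that is $1,981,500.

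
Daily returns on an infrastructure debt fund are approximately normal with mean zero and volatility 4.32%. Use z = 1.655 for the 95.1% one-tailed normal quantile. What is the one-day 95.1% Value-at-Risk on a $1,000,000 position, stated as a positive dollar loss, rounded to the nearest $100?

VaR = z·σ = 1.655 × 4.32% = 7.150%.
On $1,000,000: 0.07150 × $1,000,000 = $71,500.

$71,500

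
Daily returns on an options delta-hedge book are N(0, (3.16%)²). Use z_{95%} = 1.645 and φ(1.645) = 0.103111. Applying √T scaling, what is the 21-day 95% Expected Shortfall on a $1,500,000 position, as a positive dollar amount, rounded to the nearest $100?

σ_{21d} = 3.16% × √21 = 14.481%.
ES multiplier = φ(z)/(1−α) = 0.103111/0.05 = 2.062.
ES = 14.481% × 2.062 = 29.860%; on $1,500,000: $447,900.

$447,900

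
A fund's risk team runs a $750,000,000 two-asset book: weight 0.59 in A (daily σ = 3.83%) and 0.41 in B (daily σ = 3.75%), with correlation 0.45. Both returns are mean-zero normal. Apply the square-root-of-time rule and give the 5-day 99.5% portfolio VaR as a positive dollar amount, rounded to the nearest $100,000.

σ_p = √(0.59²·3.83² + 0.41²·3.75² + 2·0.45·0.59·0.41·3.83·3.75) = 3.255%.
σ_{5d} = 3.255% × √5 = 7.278%.
z(99.5%) = 2.576.
VaR = 2.576 × 7.278% = 18.748%; on $750,000,000 that is $140,610,000.

$140,600,000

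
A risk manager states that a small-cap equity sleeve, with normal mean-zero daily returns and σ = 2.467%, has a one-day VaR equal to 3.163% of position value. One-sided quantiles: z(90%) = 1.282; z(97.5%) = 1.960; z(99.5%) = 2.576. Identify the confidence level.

90%

Implied z = VaR/σ = 3.163 / 2.467 = 1.282.
This matches z(90%) = 1.282.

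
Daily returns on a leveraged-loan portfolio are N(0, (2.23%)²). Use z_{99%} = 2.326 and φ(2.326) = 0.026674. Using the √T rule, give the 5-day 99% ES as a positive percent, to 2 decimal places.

13.30%

σ_{5d} = 2.23% × √5 = 4.986%.
ES multiplier = φ(z)/(1−α) = 0.026674/0.01 = 2.667.
ES = 4.986% × 2.667 = 13.298%.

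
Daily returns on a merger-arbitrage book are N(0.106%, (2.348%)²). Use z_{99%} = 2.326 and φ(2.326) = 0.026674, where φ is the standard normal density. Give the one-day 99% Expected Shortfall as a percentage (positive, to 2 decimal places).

Tail multiplier: φ(z)/(1−α) = 0.026674 / 0.01 = 2.667.
ES = −(0.106%) + 2.348% × 2.667 = 6.156%.

6.16%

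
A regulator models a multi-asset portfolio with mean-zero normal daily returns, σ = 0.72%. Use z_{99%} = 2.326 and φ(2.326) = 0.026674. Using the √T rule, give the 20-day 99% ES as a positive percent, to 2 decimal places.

8.59%

σ_{20d} = 0.72% × √20 = 3.220%.
ES multiplier = φ(z)/(1−α) = 0.026674/0.01 = 2.667.
ES = 3.220% × 2.667 = 8.588%.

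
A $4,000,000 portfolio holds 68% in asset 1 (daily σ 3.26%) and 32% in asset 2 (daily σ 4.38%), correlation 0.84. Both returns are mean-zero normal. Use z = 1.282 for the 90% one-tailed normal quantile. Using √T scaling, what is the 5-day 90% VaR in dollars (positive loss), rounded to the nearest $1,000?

σ_p = √(0.68²·3.26² + 0.32²·4.38² + 2·0.84·0.68·0.32·3.26·4.38) = 3.478%.
σ_{5d} = 3.478% × √5 = 7.777%.
VaR = 1.282 × 7.777% = 9.970%; on $4,000,000 that is $398,800.

$399,000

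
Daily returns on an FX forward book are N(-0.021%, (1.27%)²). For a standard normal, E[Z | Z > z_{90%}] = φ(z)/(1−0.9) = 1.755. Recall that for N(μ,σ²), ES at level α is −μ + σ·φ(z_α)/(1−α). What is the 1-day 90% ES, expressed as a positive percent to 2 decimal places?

2.25%

ES = −(-0.021%) + 1.27% × 1.755 = 2.250%.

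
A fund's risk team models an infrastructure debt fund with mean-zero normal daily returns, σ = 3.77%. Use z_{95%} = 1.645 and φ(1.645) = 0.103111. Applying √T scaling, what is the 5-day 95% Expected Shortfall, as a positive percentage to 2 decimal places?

17.38%

σ_{5d} = 3.77% × √5 = 8.430%.
ES multiplier = φ(z)/(1−α) = 0.103111/0.05 = 2.062.
ES = 8.430% × 2.062 = 17.383%.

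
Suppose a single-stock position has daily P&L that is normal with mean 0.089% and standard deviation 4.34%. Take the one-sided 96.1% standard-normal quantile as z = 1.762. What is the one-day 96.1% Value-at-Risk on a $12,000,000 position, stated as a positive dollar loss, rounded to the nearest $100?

$907,000

VaR = −μ + z·σ = −(0.089%) + 1.762 × 4.34% = 7.558%.
On $12,000,000: 0.07558 × $12,000,000 = $906,960.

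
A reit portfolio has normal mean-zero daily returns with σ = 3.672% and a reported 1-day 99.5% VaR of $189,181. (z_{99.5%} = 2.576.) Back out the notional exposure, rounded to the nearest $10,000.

$2,000,000

VaR as a fraction of value: z·σ = 2.576 × 3.672% = 9.45907%.
Position = $189,181 / 0.0945907 = $1,999,995.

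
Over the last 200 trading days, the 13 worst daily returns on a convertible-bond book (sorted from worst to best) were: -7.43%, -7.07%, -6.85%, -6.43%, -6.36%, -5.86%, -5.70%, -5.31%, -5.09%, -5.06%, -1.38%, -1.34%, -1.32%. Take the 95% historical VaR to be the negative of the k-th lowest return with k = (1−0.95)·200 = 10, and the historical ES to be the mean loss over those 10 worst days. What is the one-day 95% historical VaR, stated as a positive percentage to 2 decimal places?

k = 10; the 10th lowest return is -5.06%, so VaR = 5.06%.

5.06%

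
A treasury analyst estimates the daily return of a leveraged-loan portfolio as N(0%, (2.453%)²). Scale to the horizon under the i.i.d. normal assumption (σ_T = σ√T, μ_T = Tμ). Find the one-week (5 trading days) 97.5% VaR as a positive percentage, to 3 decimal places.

10.751%

At 97.5%, z = 1.960.
σ_{5d} = 2.453% × √5 = 5.485%.
VaR = 1.960 × 5.485% = 10.751%.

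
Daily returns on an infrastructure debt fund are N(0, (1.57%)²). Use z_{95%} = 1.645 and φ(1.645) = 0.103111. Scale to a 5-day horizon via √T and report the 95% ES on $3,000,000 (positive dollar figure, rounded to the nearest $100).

$217,200

σ_{5d} = 1.57% × √5 = 3.511%.
ES multiplier = φ(z)/(1−α) = 0.103111/0.05 = 2.062.
ES = 3.511% × 2.062 = 7.240%; on $3,000,000: $217,200.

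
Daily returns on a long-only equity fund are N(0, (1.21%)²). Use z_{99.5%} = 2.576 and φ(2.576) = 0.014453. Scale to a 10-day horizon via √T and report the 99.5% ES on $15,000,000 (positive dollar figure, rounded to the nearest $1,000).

σ_{10d} = 1.21% × √10 = 3.826%.
ES multiplier = φ(z)/(1−α) = 0.014453/0.005 = 2.891.
ES = 3.826% × 2.891 = 11.061%; on $15,000,000: $1,659,150.

$1,659,000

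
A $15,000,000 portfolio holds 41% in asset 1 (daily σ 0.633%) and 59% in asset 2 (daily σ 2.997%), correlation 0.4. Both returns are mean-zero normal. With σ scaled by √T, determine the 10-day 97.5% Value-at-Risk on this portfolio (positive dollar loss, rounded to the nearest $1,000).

$1,754,000

σ_p = √(0.41²·0.633² + 0.59²·2.997² + 2·0.4·0.41·0.59·0.633·2.997) = 1.887%.
σ_{10d} = 1.887% × √10 = 5.967%.
z(97.5%) = 1.960.
VaR = 1.960 × 5.967% = 11.695%; on $15,000,000 that is $1,754,250.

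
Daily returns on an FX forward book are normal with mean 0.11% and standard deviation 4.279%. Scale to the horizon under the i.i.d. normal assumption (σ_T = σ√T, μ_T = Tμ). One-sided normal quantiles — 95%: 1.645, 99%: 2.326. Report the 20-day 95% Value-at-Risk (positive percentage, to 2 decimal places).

σ_{20d} = 4.279% × √20 = 19.136%; μ_{20d} = 20 × 0.11% = 2.200%.
VaR = −(2.200%) + 1.645 × 19.136% = 29.279%.

29.28%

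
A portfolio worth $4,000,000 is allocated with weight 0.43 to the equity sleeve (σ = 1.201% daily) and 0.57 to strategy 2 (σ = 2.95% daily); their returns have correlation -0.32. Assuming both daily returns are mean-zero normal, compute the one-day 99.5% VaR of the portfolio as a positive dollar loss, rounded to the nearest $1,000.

$164,000

σ_p² = 0.43²·1.201² + 0.57²·2.95² + 2·-0.32·0.43·0.57·1.201·2.95 = 2.5384 (%²).
σ_p = √2.5384 = 1.593%.
At 99.5%, z = 2.576.
VaR = 2.576 × 1.593% = 4.104%; on $4,000,000 that is $164,160.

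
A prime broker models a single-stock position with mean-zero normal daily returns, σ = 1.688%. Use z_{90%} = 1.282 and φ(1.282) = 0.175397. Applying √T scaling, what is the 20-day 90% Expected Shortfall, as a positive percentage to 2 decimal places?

σ_{20d} = 1.688% × √20 = 7.549%.
ES multiplier = φ(z)/(1−α) = 0.175397/0.1 = 1.754.
ES = 7.549% × 1.754 = 13.241%.

13.24%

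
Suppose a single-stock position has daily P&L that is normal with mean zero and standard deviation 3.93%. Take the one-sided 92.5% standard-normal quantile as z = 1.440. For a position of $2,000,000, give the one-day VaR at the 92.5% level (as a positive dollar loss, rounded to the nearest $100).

VaR = z·σ = 1.440 × 3.93% = 5.659%.
On $2,000,000: 0.05659 × $2,000,000 = $113,180.

$113,200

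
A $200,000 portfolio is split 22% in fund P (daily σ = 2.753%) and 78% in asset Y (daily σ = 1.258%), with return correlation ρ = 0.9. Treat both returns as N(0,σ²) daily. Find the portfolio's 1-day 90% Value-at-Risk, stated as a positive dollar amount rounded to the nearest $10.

σ_p² = 0.22²·2.753² + 0.78²·1.258² + 2·0.9·0.22·0.78·2.753·1.258 = 2.3994 (%²).
σ_p = √2.3994 = 1.549%.
At 90%, z = 1.282.
VaR = 1.282 × 1.549% = 1.986%; on $200,000 that is $3,972.

$3,970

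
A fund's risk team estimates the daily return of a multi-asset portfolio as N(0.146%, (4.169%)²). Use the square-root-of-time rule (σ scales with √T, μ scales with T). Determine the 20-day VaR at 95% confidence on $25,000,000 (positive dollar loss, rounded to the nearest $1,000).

At 95%, z = 1.645.
σ_{20d} = 4.169% × √20 = 18.644%; μ_{20d} = 20 × 0.146% = 2.920%.
VaR = −(2.920%) + 1.645 × 18.644% = 27.749%.
On $25,000,000: 0.27749 × $25,000,000 = $6,937,250.

$6,937,000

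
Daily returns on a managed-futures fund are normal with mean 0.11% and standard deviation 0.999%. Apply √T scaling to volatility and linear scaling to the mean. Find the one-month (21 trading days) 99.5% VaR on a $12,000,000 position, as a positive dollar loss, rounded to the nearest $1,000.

At 99.5%, z = 2.576.
σ_{21d} = 0.999% × √21 = 4.578%; μ_{21d} = 21 × 0.11% = 2.310%.
VaR = −(2.310%) + 2.576 × 4.578% = 9.483%.
On $12,000,000: 0.09483 × $12,000,000 = $1,137,960.

$1,138,000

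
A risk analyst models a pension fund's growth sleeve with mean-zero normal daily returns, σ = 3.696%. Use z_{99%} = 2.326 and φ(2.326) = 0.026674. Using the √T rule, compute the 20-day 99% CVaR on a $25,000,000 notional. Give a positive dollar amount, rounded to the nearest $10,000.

σ_{20d} = 3.696% × √20 = 16.529%.
ES multiplier = φ(z)/(1−α) = 0.026674/0.01 = 2.667.
ES = 16.529% × 2.667 = 44.083%; on $25,000,000: $11,020,750.

$11,020,000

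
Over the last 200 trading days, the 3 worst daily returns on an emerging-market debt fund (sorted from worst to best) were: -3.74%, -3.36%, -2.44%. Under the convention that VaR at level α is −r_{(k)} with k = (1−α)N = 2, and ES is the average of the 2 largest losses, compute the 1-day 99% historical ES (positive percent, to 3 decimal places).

3.550%

The 2 worst returns sum to -7.10%.
ES = −(-7.10%) / 2 = 3.55% ≈ 3.550%.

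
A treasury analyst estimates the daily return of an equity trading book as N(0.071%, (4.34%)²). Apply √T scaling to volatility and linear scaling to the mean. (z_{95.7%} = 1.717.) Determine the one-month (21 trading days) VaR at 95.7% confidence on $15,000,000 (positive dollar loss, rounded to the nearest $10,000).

σ_{21d} = 4.34% × √21 = 19.888%; μ_{21d} = 21 × 0.071% = 1.491%.
VaR = −(1.491%) + 1.717 × 19.888% = 32.657%.
On $15,000,000: 0.32657 × $15,000,000 = $4,898,550.

$4,900,000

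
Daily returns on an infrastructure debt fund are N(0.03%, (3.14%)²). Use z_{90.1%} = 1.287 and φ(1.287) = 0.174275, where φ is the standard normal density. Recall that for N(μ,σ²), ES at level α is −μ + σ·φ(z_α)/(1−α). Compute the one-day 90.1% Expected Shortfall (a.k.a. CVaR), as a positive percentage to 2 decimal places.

Tail multiplier: φ(z)/(1−α) = 0.174275 / 0.099 = 1.760.
ES = −(0.03%) + 3.14% × 1.760 = 5.496%.

5.50%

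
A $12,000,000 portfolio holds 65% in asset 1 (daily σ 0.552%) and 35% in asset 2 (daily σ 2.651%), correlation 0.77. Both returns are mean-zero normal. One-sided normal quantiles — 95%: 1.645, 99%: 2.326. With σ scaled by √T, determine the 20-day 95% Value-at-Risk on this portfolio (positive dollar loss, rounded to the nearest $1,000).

$1,082,000

σ_p = √(0.65²·0.552² + 0.35²·2.651² + 2·0.77·0.65·0.35·0.552·2.651) = 1.226%.
σ_{20d} = 1.226% × √20 = 5.483%.
VaR = 1.645 × 5.483% = 9.020%; on $12,000,000 that is $1,082,400.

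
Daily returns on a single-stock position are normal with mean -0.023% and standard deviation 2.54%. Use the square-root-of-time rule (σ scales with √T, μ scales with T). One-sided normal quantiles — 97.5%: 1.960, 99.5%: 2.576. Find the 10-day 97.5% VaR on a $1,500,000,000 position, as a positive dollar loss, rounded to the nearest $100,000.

$239,600,000

σ_{10d} = 2.54% × √10 = 8.032%; μ_{10d} = 10 × -0.023% = -0.230%.
VaR = −(-0.230%) + 1.960 × 8.032% = 15.973%.
On $1,500,000,000: 0.15973 × $1,500,000,000 = $239,595,000.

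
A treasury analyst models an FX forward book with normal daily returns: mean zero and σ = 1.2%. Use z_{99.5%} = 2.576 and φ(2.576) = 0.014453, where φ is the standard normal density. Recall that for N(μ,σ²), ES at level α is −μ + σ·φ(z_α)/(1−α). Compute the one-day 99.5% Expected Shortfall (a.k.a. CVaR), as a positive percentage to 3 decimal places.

Tail multiplier: φ(z)/(1−α) = 0.014453 / 0.005 = 2.891.
ES = 1.2% × 2.891 = 3.469%.

3.469%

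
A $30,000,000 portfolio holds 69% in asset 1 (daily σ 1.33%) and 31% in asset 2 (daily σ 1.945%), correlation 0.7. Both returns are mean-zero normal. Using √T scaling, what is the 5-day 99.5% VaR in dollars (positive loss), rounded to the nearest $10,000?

$2,430,000

σ_p = √(0.69²·1.33² + 0.31²·1.945² + 2·0.7·0.69·0.31·1.33·1.945) = 1.407%.
σ_{5d} = 1.407% × √5 = 3.146%.
z(99.5%) = 2.576.
VaR = 2.576 × 3.146% = 8.104%; on $30,000,000 that is $2,431,200.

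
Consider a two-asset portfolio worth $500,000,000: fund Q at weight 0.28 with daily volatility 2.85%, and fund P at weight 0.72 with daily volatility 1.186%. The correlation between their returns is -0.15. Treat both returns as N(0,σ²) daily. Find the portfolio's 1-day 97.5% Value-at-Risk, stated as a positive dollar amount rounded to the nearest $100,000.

$10,600,000

σ_p² = 0.28²·2.85² + 0.72²·1.186² + 2·-0.15·0.28·0.72·2.85·1.186 = 1.1616 (%²).
σ_p = √1.1616 = 1.078%.
At 97.5%, z = 1.960.
VaR = 1.960 × 1.078% = 2.113%; on $500,000,000 that is $10,565,000.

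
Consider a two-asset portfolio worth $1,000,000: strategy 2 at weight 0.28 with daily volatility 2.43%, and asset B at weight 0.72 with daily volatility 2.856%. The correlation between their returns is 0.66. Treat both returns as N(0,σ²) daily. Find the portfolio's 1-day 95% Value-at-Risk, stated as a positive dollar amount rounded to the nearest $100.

σ_p² = 0.28²·2.43² + 0.72²·2.856² + 2·0.66·0.28·0.72·2.43·2.856 = 6.5382 (%²).
σ_p = √6.5382 = 2.557%.
At 95%, z = 1.645.
VaR = 1.645 × 2.557% = 4.206%; on $1,000,000 that is $42,060.

$42,100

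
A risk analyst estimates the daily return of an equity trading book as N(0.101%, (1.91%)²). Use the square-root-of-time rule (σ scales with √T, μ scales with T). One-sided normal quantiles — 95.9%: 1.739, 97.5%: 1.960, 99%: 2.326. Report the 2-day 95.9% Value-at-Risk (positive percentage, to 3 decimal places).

4.495%

σ_{2d} = 1.91% × √2 = 2.701%; μ_{2d} = 2 × 0.101% = 0.202%.
VaR = −(0.202%) + 1.739 × 2.701% = 4.495%.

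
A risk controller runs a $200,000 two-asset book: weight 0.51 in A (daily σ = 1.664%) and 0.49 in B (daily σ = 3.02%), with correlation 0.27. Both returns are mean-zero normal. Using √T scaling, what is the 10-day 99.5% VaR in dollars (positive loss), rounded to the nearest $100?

σ_p = √(0.51²·1.664² + 0.49²·3.02² + 2·0.27·0.51·0.49·1.664·3.02) = 1.894%.
σ_{10d} = 1.894% × √10 = 5.989%.
z(99.5%) = 2.576.
VaR = 2.576 × 5.989% = 15.428%; on $200,000 that is $30,856.

$30,900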